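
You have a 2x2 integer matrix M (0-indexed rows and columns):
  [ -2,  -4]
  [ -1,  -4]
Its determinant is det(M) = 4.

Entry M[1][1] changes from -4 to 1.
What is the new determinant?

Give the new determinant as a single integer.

det is linear in row 1: changing M[1][1] by delta changes det by delta * cofactor(1,1).
Cofactor C_11 = (-1)^(1+1) * minor(1,1) = -2
Entry delta = 1 - -4 = 5
Det delta = 5 * -2 = -10
New det = 4 + -10 = -6

Answer: -6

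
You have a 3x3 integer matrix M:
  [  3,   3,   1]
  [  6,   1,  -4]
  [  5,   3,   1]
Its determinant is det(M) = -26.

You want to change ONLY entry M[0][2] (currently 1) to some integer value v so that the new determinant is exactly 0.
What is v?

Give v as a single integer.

det is linear in entry M[0][2]: det = old_det + (v - 1) * C_02
Cofactor C_02 = 13
Want det = 0: -26 + (v - 1) * 13 = 0
  (v - 1) = 26 / 13 = 2
  v = 1 + (2) = 3

Answer: 3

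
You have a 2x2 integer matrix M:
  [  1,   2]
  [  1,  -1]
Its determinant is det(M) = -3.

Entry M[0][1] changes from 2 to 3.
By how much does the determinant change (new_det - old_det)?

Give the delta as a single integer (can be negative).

Answer: -1

Derivation:
Cofactor C_01 = -1
Entry delta = 3 - 2 = 1
Det delta = entry_delta * cofactor = 1 * -1 = -1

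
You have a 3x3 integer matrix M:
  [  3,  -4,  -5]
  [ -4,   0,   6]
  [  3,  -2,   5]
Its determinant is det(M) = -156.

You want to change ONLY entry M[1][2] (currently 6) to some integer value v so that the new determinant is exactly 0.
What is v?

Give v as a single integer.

Answer: -20

Derivation:
det is linear in entry M[1][2]: det = old_det + (v - 6) * C_12
Cofactor C_12 = -6
Want det = 0: -156 + (v - 6) * -6 = 0
  (v - 6) = 156 / -6 = -26
  v = 6 + (-26) = -20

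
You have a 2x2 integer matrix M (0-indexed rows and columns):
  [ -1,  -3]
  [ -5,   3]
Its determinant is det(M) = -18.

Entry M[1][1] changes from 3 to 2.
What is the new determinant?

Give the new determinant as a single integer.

Answer: -17

Derivation:
det is linear in row 1: changing M[1][1] by delta changes det by delta * cofactor(1,1).
Cofactor C_11 = (-1)^(1+1) * minor(1,1) = -1
Entry delta = 2 - 3 = -1
Det delta = -1 * -1 = 1
New det = -18 + 1 = -17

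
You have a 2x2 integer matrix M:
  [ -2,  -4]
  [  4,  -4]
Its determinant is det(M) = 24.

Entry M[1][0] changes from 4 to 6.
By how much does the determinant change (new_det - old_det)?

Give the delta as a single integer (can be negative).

Cofactor C_10 = 4
Entry delta = 6 - 4 = 2
Det delta = entry_delta * cofactor = 2 * 4 = 8

Answer: 8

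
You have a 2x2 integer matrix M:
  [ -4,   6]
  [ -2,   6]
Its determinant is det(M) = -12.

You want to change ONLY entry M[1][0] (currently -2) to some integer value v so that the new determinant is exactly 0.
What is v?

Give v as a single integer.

Answer: -4

Derivation:
det is linear in entry M[1][0]: det = old_det + (v - -2) * C_10
Cofactor C_10 = -6
Want det = 0: -12 + (v - -2) * -6 = 0
  (v - -2) = 12 / -6 = -2
  v = -2 + (-2) = -4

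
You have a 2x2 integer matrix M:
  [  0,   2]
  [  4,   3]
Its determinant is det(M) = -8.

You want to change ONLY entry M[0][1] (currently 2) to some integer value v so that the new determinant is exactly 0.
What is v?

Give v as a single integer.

det is linear in entry M[0][1]: det = old_det + (v - 2) * C_01
Cofactor C_01 = -4
Want det = 0: -8 + (v - 2) * -4 = 0
  (v - 2) = 8 / -4 = -2
  v = 2 + (-2) = 0

Answer: 0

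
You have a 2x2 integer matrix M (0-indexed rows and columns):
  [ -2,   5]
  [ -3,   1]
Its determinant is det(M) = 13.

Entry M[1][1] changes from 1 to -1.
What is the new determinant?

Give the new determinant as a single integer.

det is linear in row 1: changing M[1][1] by delta changes det by delta * cofactor(1,1).
Cofactor C_11 = (-1)^(1+1) * minor(1,1) = -2
Entry delta = -1 - 1 = -2
Det delta = -2 * -2 = 4
New det = 13 + 4 = 17

Answer: 17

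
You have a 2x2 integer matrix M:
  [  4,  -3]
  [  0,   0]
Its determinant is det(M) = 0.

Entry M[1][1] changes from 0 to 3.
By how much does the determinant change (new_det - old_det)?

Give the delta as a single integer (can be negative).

Answer: 12

Derivation:
Cofactor C_11 = 4
Entry delta = 3 - 0 = 3
Det delta = entry_delta * cofactor = 3 * 4 = 12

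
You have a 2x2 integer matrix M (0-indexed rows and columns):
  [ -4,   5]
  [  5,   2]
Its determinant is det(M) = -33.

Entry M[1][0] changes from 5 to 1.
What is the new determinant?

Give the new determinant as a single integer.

det is linear in row 1: changing M[1][0] by delta changes det by delta * cofactor(1,0).
Cofactor C_10 = (-1)^(1+0) * minor(1,0) = -5
Entry delta = 1 - 5 = -4
Det delta = -4 * -5 = 20
New det = -33 + 20 = -13

Answer: -13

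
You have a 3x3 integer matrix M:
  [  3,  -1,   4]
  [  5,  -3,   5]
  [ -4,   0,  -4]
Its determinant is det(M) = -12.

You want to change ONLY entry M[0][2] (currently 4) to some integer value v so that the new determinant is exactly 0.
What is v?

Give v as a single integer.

Answer: 3

Derivation:
det is linear in entry M[0][2]: det = old_det + (v - 4) * C_02
Cofactor C_02 = -12
Want det = 0: -12 + (v - 4) * -12 = 0
  (v - 4) = 12 / -12 = -1
  v = 4 + (-1) = 3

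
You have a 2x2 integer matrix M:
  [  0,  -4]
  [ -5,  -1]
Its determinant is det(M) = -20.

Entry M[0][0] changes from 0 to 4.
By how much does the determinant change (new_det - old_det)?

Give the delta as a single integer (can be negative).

Cofactor C_00 = -1
Entry delta = 4 - 0 = 4
Det delta = entry_delta * cofactor = 4 * -1 = -4

Answer: -4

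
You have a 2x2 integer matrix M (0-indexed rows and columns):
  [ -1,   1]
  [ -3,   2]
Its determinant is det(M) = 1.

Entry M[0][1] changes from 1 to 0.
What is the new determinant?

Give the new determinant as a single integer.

det is linear in row 0: changing M[0][1] by delta changes det by delta * cofactor(0,1).
Cofactor C_01 = (-1)^(0+1) * minor(0,1) = 3
Entry delta = 0 - 1 = -1
Det delta = -1 * 3 = -3
New det = 1 + -3 = -2

Answer: -2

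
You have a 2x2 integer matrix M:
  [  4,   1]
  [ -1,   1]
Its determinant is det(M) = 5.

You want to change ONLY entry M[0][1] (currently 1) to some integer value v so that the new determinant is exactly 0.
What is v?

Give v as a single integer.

det is linear in entry M[0][1]: det = old_det + (v - 1) * C_01
Cofactor C_01 = 1
Want det = 0: 5 + (v - 1) * 1 = 0
  (v - 1) = -5 / 1 = -5
  v = 1 + (-5) = -4

Answer: -4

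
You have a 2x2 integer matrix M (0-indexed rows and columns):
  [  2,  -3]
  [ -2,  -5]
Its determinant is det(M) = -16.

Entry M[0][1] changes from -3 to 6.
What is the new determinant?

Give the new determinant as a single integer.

Answer: 2

Derivation:
det is linear in row 0: changing M[0][1] by delta changes det by delta * cofactor(0,1).
Cofactor C_01 = (-1)^(0+1) * minor(0,1) = 2
Entry delta = 6 - -3 = 9
Det delta = 9 * 2 = 18
New det = -16 + 18 = 2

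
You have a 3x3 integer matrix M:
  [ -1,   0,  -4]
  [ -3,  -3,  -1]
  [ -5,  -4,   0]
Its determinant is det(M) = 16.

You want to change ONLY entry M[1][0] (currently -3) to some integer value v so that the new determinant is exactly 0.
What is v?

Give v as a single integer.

det is linear in entry M[1][0]: det = old_det + (v - -3) * C_10
Cofactor C_10 = 16
Want det = 0: 16 + (v - -3) * 16 = 0
  (v - -3) = -16 / 16 = -1
  v = -3 + (-1) = -4

Answer: -4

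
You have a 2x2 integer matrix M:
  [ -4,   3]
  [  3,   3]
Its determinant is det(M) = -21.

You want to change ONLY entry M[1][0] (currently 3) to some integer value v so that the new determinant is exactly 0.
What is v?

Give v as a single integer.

Answer: -4

Derivation:
det is linear in entry M[1][0]: det = old_det + (v - 3) * C_10
Cofactor C_10 = -3
Want det = 0: -21 + (v - 3) * -3 = 0
  (v - 3) = 21 / -3 = -7
  v = 3 + (-7) = -4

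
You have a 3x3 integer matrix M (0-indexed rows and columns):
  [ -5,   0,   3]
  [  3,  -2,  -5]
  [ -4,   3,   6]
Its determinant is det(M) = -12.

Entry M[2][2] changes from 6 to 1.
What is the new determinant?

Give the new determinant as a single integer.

det is linear in row 2: changing M[2][2] by delta changes det by delta * cofactor(2,2).
Cofactor C_22 = (-1)^(2+2) * minor(2,2) = 10
Entry delta = 1 - 6 = -5
Det delta = -5 * 10 = -50
New det = -12 + -50 = -62

Answer: -62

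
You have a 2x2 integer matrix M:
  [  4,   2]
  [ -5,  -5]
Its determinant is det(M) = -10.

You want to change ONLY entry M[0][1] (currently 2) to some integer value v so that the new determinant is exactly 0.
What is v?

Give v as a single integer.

det is linear in entry M[0][1]: det = old_det + (v - 2) * C_01
Cofactor C_01 = 5
Want det = 0: -10 + (v - 2) * 5 = 0
  (v - 2) = 10 / 5 = 2
  v = 2 + (2) = 4

Answer: 4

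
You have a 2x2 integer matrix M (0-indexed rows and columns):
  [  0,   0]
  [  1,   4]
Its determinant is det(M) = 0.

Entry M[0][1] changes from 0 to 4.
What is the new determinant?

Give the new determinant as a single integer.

Answer: -4

Derivation:
det is linear in row 0: changing M[0][1] by delta changes det by delta * cofactor(0,1).
Cofactor C_01 = (-1)^(0+1) * minor(0,1) = -1
Entry delta = 4 - 0 = 4
Det delta = 4 * -1 = -4
New det = 0 + -4 = -4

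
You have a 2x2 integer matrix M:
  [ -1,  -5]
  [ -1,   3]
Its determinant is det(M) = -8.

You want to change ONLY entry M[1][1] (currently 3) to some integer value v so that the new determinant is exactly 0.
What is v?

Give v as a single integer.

det is linear in entry M[1][1]: det = old_det + (v - 3) * C_11
Cofactor C_11 = -1
Want det = 0: -8 + (v - 3) * -1 = 0
  (v - 3) = 8 / -1 = -8
  v = 3 + (-8) = -5

Answer: -5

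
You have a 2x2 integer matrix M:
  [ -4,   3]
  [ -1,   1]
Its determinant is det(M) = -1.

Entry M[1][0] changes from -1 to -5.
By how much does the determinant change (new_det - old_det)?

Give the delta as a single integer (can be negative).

Cofactor C_10 = -3
Entry delta = -5 - -1 = -4
Det delta = entry_delta * cofactor = -4 * -3 = 12

Answer: 12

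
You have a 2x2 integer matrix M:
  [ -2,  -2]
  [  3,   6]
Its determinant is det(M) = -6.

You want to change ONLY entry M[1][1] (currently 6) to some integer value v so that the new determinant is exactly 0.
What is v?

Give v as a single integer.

det is linear in entry M[1][1]: det = old_det + (v - 6) * C_11
Cofactor C_11 = -2
Want det = 0: -6 + (v - 6) * -2 = 0
  (v - 6) = 6 / -2 = -3
  v = 6 + (-3) = 3

Answer: 3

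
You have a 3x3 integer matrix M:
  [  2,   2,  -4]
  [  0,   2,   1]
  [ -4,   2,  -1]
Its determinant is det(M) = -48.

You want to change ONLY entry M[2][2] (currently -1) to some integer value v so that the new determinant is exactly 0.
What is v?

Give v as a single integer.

det is linear in entry M[2][2]: det = old_det + (v - -1) * C_22
Cofactor C_22 = 4
Want det = 0: -48 + (v - -1) * 4 = 0
  (v - -1) = 48 / 4 = 12
  v = -1 + (12) = 11

Answer: 11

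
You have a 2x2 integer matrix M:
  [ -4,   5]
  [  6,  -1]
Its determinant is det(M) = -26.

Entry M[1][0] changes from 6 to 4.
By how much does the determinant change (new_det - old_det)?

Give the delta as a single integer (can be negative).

Cofactor C_10 = -5
Entry delta = 4 - 6 = -2
Det delta = entry_delta * cofactor = -2 * -5 = 10

Answer: 10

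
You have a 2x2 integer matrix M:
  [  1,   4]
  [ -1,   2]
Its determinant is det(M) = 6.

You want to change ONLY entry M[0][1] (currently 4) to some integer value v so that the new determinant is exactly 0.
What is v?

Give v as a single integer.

det is linear in entry M[0][1]: det = old_det + (v - 4) * C_01
Cofactor C_01 = 1
Want det = 0: 6 + (v - 4) * 1 = 0
  (v - 4) = -6 / 1 = -6
  v = 4 + (-6) = -2

Answer: -2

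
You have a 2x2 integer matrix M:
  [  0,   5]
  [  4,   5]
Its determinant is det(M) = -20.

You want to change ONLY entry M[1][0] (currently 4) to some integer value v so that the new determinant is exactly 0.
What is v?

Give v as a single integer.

det is linear in entry M[1][0]: det = old_det + (v - 4) * C_10
Cofactor C_10 = -5
Want det = 0: -20 + (v - 4) * -5 = 0
  (v - 4) = 20 / -5 = -4
  v = 4 + (-4) = 0

Answer: 0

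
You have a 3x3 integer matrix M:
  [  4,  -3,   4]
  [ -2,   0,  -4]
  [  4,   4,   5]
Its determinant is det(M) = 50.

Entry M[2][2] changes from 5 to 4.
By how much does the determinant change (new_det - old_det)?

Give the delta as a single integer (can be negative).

Cofactor C_22 = -6
Entry delta = 4 - 5 = -1
Det delta = entry_delta * cofactor = -1 * -6 = 6

Answer: 6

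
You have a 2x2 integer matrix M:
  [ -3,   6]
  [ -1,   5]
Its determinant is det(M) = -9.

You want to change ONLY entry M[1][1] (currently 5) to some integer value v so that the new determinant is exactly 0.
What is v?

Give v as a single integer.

det is linear in entry M[1][1]: det = old_det + (v - 5) * C_11
Cofactor C_11 = -3
Want det = 0: -9 + (v - 5) * -3 = 0
  (v - 5) = 9 / -3 = -3
  v = 5 + (-3) = 2

Answer: 2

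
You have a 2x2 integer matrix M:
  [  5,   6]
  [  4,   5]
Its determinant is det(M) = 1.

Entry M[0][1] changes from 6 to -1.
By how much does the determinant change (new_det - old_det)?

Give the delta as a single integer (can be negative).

Answer: 28

Derivation:
Cofactor C_01 = -4
Entry delta = -1 - 6 = -7
Det delta = entry_delta * cofactor = -7 * -4 = 28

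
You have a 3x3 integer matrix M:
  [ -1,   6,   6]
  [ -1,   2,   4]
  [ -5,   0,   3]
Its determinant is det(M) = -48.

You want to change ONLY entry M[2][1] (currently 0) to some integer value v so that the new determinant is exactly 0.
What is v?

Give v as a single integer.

Answer: -24

Derivation:
det is linear in entry M[2][1]: det = old_det + (v - 0) * C_21
Cofactor C_21 = -2
Want det = 0: -48 + (v - 0) * -2 = 0
  (v - 0) = 48 / -2 = -24
  v = 0 + (-24) = -24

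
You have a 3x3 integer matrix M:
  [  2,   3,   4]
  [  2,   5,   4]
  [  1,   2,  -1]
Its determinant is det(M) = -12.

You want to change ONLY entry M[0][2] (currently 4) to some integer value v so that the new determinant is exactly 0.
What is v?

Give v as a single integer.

Answer: -8

Derivation:
det is linear in entry M[0][2]: det = old_det + (v - 4) * C_02
Cofactor C_02 = -1
Want det = 0: -12 + (v - 4) * -1 = 0
  (v - 4) = 12 / -1 = -12
  v = 4 + (-12) = -8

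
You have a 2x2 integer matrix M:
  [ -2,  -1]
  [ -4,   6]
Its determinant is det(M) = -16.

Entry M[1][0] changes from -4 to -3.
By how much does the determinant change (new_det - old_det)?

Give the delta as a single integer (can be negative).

Answer: 1

Derivation:
Cofactor C_10 = 1
Entry delta = -3 - -4 = 1
Det delta = entry_delta * cofactor = 1 * 1 = 1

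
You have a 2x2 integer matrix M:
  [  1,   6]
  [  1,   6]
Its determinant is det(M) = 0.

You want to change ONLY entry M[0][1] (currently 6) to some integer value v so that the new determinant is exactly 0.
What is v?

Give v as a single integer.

Answer: 6

Derivation:
det is linear in entry M[0][1]: det = old_det + (v - 6) * C_01
Cofactor C_01 = -1
Want det = 0: 0 + (v - 6) * -1 = 0
  (v - 6) = 0 / -1 = 0
  v = 6 + (0) = 6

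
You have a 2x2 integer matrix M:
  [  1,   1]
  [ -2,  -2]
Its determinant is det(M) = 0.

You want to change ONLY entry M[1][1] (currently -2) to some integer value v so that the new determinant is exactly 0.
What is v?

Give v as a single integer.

Answer: -2

Derivation:
det is linear in entry M[1][1]: det = old_det + (v - -2) * C_11
Cofactor C_11 = 1
Want det = 0: 0 + (v - -2) * 1 = 0
  (v - -2) = 0 / 1 = 0
  v = -2 + (0) = -2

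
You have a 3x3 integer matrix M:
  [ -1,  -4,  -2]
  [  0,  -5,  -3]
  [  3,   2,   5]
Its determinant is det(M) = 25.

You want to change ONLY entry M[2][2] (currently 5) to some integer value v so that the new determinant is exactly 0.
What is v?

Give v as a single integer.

det is linear in entry M[2][2]: det = old_det + (v - 5) * C_22
Cofactor C_22 = 5
Want det = 0: 25 + (v - 5) * 5 = 0
  (v - 5) = -25 / 5 = -5
  v = 5 + (-5) = 0

Answer: 0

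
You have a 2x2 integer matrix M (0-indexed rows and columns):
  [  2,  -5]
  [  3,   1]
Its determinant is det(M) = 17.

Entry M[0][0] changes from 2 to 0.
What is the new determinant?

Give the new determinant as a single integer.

Answer: 15

Derivation:
det is linear in row 0: changing M[0][0] by delta changes det by delta * cofactor(0,0).
Cofactor C_00 = (-1)^(0+0) * minor(0,0) = 1
Entry delta = 0 - 2 = -2
Det delta = -2 * 1 = -2
New det = 17 + -2 = 15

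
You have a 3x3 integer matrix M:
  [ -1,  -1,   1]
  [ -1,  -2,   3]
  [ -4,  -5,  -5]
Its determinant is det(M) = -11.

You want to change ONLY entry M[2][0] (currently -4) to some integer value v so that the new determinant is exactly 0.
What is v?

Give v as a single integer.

det is linear in entry M[2][0]: det = old_det + (v - -4) * C_20
Cofactor C_20 = -1
Want det = 0: -11 + (v - -4) * -1 = 0
  (v - -4) = 11 / -1 = -11
  v = -4 + (-11) = -15

Answer: -15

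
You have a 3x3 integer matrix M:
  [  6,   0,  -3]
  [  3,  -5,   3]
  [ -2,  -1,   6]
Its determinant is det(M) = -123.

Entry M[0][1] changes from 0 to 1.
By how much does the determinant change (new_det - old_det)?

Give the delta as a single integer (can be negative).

Answer: -24

Derivation:
Cofactor C_01 = -24
Entry delta = 1 - 0 = 1
Det delta = entry_delta * cofactor = 1 * -24 = -24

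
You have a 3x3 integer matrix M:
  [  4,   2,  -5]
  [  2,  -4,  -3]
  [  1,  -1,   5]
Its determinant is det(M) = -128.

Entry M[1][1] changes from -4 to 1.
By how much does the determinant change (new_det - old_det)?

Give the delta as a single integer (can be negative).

Cofactor C_11 = 25
Entry delta = 1 - -4 = 5
Det delta = entry_delta * cofactor = 5 * 25 = 125

Answer: 125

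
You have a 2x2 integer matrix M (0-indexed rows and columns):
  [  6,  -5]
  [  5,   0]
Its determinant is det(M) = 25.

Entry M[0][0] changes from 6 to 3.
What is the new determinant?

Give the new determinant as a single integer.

Answer: 25

Derivation:
det is linear in row 0: changing M[0][0] by delta changes det by delta * cofactor(0,0).
Cofactor C_00 = (-1)^(0+0) * minor(0,0) = 0
Entry delta = 3 - 6 = -3
Det delta = -3 * 0 = 0
New det = 25 + 0 = 25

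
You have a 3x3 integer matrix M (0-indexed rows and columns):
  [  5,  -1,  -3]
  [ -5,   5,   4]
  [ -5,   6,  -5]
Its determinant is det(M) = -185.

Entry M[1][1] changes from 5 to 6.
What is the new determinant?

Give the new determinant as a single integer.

Answer: -225

Derivation:
det is linear in row 1: changing M[1][1] by delta changes det by delta * cofactor(1,1).
Cofactor C_11 = (-1)^(1+1) * minor(1,1) = -40
Entry delta = 6 - 5 = 1
Det delta = 1 * -40 = -40
New det = -185 + -40 = -225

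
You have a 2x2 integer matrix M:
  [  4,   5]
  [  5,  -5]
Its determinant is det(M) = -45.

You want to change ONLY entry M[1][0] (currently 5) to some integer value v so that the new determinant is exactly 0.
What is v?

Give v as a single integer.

det is linear in entry M[1][0]: det = old_det + (v - 5) * C_10
Cofactor C_10 = -5
Want det = 0: -45 + (v - 5) * -5 = 0
  (v - 5) = 45 / -5 = -9
  v = 5 + (-9) = -4

Answer: -4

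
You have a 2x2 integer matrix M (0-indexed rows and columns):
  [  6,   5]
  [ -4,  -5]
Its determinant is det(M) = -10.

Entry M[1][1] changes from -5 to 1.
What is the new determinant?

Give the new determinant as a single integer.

det is linear in row 1: changing M[1][1] by delta changes det by delta * cofactor(1,1).
Cofactor C_11 = (-1)^(1+1) * minor(1,1) = 6
Entry delta = 1 - -5 = 6
Det delta = 6 * 6 = 36
New det = -10 + 36 = 26

Answer: 26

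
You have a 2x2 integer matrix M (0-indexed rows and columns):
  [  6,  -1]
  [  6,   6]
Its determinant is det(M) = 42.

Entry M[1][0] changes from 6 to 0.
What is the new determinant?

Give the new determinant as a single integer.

Answer: 36

Derivation:
det is linear in row 1: changing M[1][0] by delta changes det by delta * cofactor(1,0).
Cofactor C_10 = (-1)^(1+0) * minor(1,0) = 1
Entry delta = 0 - 6 = -6
Det delta = -6 * 1 = -6
New det = 42 + -6 = 36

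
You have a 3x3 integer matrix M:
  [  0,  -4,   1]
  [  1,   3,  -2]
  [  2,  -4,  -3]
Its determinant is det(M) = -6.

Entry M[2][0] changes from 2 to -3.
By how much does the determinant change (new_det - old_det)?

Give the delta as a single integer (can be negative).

Answer: -25

Derivation:
Cofactor C_20 = 5
Entry delta = -3 - 2 = -5
Det delta = entry_delta * cofactor = -5 * 5 = -25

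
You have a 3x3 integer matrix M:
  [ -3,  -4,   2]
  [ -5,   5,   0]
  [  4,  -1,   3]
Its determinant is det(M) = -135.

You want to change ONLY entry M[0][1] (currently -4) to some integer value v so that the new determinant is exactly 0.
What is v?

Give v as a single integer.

Answer: 5

Derivation:
det is linear in entry M[0][1]: det = old_det + (v - -4) * C_01
Cofactor C_01 = 15
Want det = 0: -135 + (v - -4) * 15 = 0
  (v - -4) = 135 / 15 = 9
  v = -4 + (9) = 5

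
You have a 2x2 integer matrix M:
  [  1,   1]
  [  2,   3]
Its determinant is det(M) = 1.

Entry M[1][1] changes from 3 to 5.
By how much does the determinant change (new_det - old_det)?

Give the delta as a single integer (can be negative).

Cofactor C_11 = 1
Entry delta = 5 - 3 = 2
Det delta = entry_delta * cofactor = 2 * 1 = 2

Answer: 2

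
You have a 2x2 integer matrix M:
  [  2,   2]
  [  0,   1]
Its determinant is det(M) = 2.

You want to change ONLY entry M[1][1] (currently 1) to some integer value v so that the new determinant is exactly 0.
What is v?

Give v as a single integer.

det is linear in entry M[1][1]: det = old_det + (v - 1) * C_11
Cofactor C_11 = 2
Want det = 0: 2 + (v - 1) * 2 = 0
  (v - 1) = -2 / 2 = -1
  v = 1 + (-1) = 0

Answer: 0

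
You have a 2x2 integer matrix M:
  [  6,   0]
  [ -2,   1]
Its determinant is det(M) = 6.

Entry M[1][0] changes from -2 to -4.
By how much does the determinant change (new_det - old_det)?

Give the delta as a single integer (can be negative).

Cofactor C_10 = 0
Entry delta = -4 - -2 = -2
Det delta = entry_delta * cofactor = -2 * 0 = 0

Answer: 0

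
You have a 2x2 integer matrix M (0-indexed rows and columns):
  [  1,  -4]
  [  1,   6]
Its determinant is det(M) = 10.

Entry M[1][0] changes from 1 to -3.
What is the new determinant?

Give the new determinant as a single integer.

det is linear in row 1: changing M[1][0] by delta changes det by delta * cofactor(1,0).
Cofactor C_10 = (-1)^(1+0) * minor(1,0) = 4
Entry delta = -3 - 1 = -4
Det delta = -4 * 4 = -16
New det = 10 + -16 = -6

Answer: -6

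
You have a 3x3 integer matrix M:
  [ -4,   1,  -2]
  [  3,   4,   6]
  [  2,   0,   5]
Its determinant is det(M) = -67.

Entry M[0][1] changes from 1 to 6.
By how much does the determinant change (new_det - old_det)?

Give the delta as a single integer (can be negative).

Cofactor C_01 = -3
Entry delta = 6 - 1 = 5
Det delta = entry_delta * cofactor = 5 * -3 = -15

Answer: -15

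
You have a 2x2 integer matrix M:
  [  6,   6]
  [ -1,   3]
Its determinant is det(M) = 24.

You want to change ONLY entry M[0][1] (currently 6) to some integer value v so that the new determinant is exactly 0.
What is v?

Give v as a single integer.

Answer: -18

Derivation:
det is linear in entry M[0][1]: det = old_det + (v - 6) * C_01
Cofactor C_01 = 1
Want det = 0: 24 + (v - 6) * 1 = 0
  (v - 6) = -24 / 1 = -24
  v = 6 + (-24) = -18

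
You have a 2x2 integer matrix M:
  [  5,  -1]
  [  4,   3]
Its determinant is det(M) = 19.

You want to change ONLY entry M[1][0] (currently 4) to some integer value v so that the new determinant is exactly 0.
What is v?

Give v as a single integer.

det is linear in entry M[1][0]: det = old_det + (v - 4) * C_10
Cofactor C_10 = 1
Want det = 0: 19 + (v - 4) * 1 = 0
  (v - 4) = -19 / 1 = -19
  v = 4 + (-19) = -15

Answer: -15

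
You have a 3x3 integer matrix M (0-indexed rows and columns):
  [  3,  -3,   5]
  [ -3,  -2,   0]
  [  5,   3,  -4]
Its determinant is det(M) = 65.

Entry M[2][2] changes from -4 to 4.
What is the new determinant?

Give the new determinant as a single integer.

Answer: -55

Derivation:
det is linear in row 2: changing M[2][2] by delta changes det by delta * cofactor(2,2).
Cofactor C_22 = (-1)^(2+2) * minor(2,2) = -15
Entry delta = 4 - -4 = 8
Det delta = 8 * -15 = -120
New det = 65 + -120 = -55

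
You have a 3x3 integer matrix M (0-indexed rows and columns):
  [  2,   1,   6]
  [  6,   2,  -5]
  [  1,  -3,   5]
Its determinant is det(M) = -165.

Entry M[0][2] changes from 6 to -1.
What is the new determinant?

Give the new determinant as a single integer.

Answer: -25

Derivation:
det is linear in row 0: changing M[0][2] by delta changes det by delta * cofactor(0,2).
Cofactor C_02 = (-1)^(0+2) * minor(0,2) = -20
Entry delta = -1 - 6 = -7
Det delta = -7 * -20 = 140
New det = -165 + 140 = -25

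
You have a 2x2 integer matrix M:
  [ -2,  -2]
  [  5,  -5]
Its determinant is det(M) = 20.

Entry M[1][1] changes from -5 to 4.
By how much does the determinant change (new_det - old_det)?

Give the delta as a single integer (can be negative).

Answer: -18

Derivation:
Cofactor C_11 = -2
Entry delta = 4 - -5 = 9
Det delta = entry_delta * cofactor = 9 * -2 = -18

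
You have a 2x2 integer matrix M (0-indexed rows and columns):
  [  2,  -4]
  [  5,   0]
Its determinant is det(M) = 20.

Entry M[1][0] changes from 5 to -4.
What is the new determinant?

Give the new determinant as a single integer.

det is linear in row 1: changing M[1][0] by delta changes det by delta * cofactor(1,0).
Cofactor C_10 = (-1)^(1+0) * minor(1,0) = 4
Entry delta = -4 - 5 = -9
Det delta = -9 * 4 = -36
New det = 20 + -36 = -16

Answer: -16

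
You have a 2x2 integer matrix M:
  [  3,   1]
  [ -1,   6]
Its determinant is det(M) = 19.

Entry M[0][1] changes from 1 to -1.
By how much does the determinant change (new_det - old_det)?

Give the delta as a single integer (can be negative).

Cofactor C_01 = 1
Entry delta = -1 - 1 = -2
Det delta = entry_delta * cofactor = -2 * 1 = -2

Answer: -2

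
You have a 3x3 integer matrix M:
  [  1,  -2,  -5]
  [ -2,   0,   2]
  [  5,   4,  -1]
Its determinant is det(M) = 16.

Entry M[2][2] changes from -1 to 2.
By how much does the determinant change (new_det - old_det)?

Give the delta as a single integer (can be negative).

Cofactor C_22 = -4
Entry delta = 2 - -1 = 3
Det delta = entry_delta * cofactor = 3 * -4 = -12

Answer: -12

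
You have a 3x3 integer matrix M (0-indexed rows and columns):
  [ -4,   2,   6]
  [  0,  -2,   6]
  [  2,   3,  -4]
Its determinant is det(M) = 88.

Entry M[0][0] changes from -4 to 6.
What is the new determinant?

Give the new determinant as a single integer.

det is linear in row 0: changing M[0][0] by delta changes det by delta * cofactor(0,0).
Cofactor C_00 = (-1)^(0+0) * minor(0,0) = -10
Entry delta = 6 - -4 = 10
Det delta = 10 * -10 = -100
New det = 88 + -100 = -12

Answer: -12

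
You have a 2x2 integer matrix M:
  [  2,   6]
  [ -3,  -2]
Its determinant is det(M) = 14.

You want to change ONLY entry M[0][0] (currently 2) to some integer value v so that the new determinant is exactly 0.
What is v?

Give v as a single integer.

det is linear in entry M[0][0]: det = old_det + (v - 2) * C_00
Cofactor C_00 = -2
Want det = 0: 14 + (v - 2) * -2 = 0
  (v - 2) = -14 / -2 = 7
  v = 2 + (7) = 9

Answer: 9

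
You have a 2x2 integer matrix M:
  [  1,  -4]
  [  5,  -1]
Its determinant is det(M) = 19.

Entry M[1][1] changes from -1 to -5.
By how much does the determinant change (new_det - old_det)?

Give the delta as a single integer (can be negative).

Answer: -4

Derivation:
Cofactor C_11 = 1
Entry delta = -5 - -1 = -4
Det delta = entry_delta * cofactor = -4 * 1 = -4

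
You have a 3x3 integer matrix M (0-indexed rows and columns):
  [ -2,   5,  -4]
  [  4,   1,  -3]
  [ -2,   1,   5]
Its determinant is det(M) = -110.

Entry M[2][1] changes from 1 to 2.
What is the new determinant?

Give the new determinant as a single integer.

Answer: -132

Derivation:
det is linear in row 2: changing M[2][1] by delta changes det by delta * cofactor(2,1).
Cofactor C_21 = (-1)^(2+1) * minor(2,1) = -22
Entry delta = 2 - 1 = 1
Det delta = 1 * -22 = -22
New det = -110 + -22 = -132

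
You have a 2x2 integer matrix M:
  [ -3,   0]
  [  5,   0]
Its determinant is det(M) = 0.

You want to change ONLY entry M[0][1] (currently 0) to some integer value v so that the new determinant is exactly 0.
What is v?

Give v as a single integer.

det is linear in entry M[0][1]: det = old_det + (v - 0) * C_01
Cofactor C_01 = -5
Want det = 0: 0 + (v - 0) * -5 = 0
  (v - 0) = 0 / -5 = 0
  v = 0 + (0) = 0

Answer: 0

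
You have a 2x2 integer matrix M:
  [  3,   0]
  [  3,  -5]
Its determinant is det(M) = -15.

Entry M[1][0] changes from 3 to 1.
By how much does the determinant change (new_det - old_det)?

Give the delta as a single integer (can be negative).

Cofactor C_10 = 0
Entry delta = 1 - 3 = -2
Det delta = entry_delta * cofactor = -2 * 0 = 0

Answer: 0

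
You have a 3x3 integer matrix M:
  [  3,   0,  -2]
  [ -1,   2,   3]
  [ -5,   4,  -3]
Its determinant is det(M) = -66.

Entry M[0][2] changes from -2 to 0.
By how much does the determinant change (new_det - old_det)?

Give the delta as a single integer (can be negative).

Answer: 12

Derivation:
Cofactor C_02 = 6
Entry delta = 0 - -2 = 2
Det delta = entry_delta * cofactor = 2 * 6 = 12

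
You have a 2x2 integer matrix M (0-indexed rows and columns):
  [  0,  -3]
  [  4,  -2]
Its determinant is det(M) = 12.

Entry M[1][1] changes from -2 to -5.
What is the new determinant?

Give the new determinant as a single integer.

Answer: 12

Derivation:
det is linear in row 1: changing M[1][1] by delta changes det by delta * cofactor(1,1).
Cofactor C_11 = (-1)^(1+1) * minor(1,1) = 0
Entry delta = -5 - -2 = -3
Det delta = -3 * 0 = 0
New det = 12 + 0 = 12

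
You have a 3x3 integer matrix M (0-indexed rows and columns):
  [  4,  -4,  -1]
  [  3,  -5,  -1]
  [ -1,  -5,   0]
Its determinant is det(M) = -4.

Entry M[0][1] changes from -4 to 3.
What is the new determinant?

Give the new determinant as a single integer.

det is linear in row 0: changing M[0][1] by delta changes det by delta * cofactor(0,1).
Cofactor C_01 = (-1)^(0+1) * minor(0,1) = 1
Entry delta = 3 - -4 = 7
Det delta = 7 * 1 = 7
New det = -4 + 7 = 3

Answer: 3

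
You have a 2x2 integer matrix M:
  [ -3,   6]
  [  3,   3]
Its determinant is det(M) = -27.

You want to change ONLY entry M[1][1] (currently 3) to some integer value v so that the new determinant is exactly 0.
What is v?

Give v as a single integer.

det is linear in entry M[1][1]: det = old_det + (v - 3) * C_11
Cofactor C_11 = -3
Want det = 0: -27 + (v - 3) * -3 = 0
  (v - 3) = 27 / -3 = -9
  v = 3 + (-9) = -6

Answer: -6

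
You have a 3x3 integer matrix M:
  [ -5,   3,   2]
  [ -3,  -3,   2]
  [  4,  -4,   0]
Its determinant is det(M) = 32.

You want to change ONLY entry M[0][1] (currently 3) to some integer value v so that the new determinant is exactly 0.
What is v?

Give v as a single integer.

det is linear in entry M[0][1]: det = old_det + (v - 3) * C_01
Cofactor C_01 = 8
Want det = 0: 32 + (v - 3) * 8 = 0
  (v - 3) = -32 / 8 = -4
  v = 3 + (-4) = -1

Answer: -1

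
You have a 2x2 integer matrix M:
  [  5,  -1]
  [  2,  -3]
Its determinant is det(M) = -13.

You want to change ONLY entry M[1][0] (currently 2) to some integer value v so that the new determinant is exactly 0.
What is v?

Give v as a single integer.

det is linear in entry M[1][0]: det = old_det + (v - 2) * C_10
Cofactor C_10 = 1
Want det = 0: -13 + (v - 2) * 1 = 0
  (v - 2) = 13 / 1 = 13
  v = 2 + (13) = 15

Answer: 15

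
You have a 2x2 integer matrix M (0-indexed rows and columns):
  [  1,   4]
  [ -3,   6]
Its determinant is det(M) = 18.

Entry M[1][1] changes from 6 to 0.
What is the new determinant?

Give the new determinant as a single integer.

Answer: 12

Derivation:
det is linear in row 1: changing M[1][1] by delta changes det by delta * cofactor(1,1).
Cofactor C_11 = (-1)^(1+1) * minor(1,1) = 1
Entry delta = 0 - 6 = -6
Det delta = -6 * 1 = -6
New det = 18 + -6 = 12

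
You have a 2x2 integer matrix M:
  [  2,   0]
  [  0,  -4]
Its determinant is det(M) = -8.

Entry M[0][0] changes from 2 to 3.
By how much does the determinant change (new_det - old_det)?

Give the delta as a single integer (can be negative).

Answer: -4

Derivation:
Cofactor C_00 = -4
Entry delta = 3 - 2 = 1
Det delta = entry_delta * cofactor = 1 * -4 = -4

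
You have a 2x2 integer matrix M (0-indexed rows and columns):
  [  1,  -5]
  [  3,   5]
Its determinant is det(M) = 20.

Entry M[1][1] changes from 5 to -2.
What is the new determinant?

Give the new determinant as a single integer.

Answer: 13

Derivation:
det is linear in row 1: changing M[1][1] by delta changes det by delta * cofactor(1,1).
Cofactor C_11 = (-1)^(1+1) * minor(1,1) = 1
Entry delta = -2 - 5 = -7
Det delta = -7 * 1 = -7
New det = 20 + -7 = 13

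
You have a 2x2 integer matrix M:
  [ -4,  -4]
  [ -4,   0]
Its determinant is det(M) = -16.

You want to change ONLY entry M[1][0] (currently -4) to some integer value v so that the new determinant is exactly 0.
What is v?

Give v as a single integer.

det is linear in entry M[1][0]: det = old_det + (v - -4) * C_10
Cofactor C_10 = 4
Want det = 0: -16 + (v - -4) * 4 = 0
  (v - -4) = 16 / 4 = 4
  v = -4 + (4) = 0

Answer: 0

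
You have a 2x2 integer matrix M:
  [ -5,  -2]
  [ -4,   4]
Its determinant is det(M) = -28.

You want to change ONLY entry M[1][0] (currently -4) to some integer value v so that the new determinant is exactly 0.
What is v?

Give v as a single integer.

det is linear in entry M[1][0]: det = old_det + (v - -4) * C_10
Cofactor C_10 = 2
Want det = 0: -28 + (v - -4) * 2 = 0
  (v - -4) = 28 / 2 = 14
  v = -4 + (14) = 10

Answer: 10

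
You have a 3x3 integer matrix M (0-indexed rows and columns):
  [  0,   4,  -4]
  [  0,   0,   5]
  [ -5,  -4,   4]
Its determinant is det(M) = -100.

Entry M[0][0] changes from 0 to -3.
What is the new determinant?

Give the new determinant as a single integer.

det is linear in row 0: changing M[0][0] by delta changes det by delta * cofactor(0,0).
Cofactor C_00 = (-1)^(0+0) * minor(0,0) = 20
Entry delta = -3 - 0 = -3
Det delta = -3 * 20 = -60
New det = -100 + -60 = -160

Answer: -160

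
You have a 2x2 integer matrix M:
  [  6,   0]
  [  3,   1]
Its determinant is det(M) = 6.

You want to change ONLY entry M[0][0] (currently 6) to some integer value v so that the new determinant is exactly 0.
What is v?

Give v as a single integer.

Answer: 0

Derivation:
det is linear in entry M[0][0]: det = old_det + (v - 6) * C_00
Cofactor C_00 = 1
Want det = 0: 6 + (v - 6) * 1 = 0
  (v - 6) = -6 / 1 = -6
  v = 6 + (-6) = 0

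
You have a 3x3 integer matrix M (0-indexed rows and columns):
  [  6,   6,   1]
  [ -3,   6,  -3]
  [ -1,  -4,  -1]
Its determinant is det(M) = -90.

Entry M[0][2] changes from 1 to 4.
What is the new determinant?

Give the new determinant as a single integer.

det is linear in row 0: changing M[0][2] by delta changes det by delta * cofactor(0,2).
Cofactor C_02 = (-1)^(0+2) * minor(0,2) = 18
Entry delta = 4 - 1 = 3
Det delta = 3 * 18 = 54
New det = -90 + 54 = -36

Answer: -36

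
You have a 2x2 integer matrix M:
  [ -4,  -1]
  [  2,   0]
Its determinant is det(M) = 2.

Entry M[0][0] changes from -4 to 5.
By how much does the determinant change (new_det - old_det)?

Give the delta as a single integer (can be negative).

Answer: 0

Derivation:
Cofactor C_00 = 0
Entry delta = 5 - -4 = 9
Det delta = entry_delta * cofactor = 9 * 0 = 0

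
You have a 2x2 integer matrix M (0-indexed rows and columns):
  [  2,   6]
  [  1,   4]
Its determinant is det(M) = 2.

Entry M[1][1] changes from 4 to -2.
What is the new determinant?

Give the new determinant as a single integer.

Answer: -10

Derivation:
det is linear in row 1: changing M[1][1] by delta changes det by delta * cofactor(1,1).
Cofactor C_11 = (-1)^(1+1) * minor(1,1) = 2
Entry delta = -2 - 4 = -6
Det delta = -6 * 2 = -12
New det = 2 + -12 = -10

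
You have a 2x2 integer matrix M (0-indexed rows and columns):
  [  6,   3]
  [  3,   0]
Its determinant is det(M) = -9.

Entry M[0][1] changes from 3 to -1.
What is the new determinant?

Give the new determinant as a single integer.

det is linear in row 0: changing M[0][1] by delta changes det by delta * cofactor(0,1).
Cofactor C_01 = (-1)^(0+1) * minor(0,1) = -3
Entry delta = -1 - 3 = -4
Det delta = -4 * -3 = 12
New det = -9 + 12 = 3

Answer: 3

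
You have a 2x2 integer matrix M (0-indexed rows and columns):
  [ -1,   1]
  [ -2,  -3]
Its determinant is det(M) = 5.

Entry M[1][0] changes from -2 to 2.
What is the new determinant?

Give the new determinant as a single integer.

Answer: 1

Derivation:
det is linear in row 1: changing M[1][0] by delta changes det by delta * cofactor(1,0).
Cofactor C_10 = (-1)^(1+0) * minor(1,0) = -1
Entry delta = 2 - -2 = 4
Det delta = 4 * -1 = -4
New det = 5 + -4 = 1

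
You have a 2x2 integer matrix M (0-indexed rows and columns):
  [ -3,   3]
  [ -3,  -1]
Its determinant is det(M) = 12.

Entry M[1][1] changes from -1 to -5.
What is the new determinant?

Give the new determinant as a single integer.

det is linear in row 1: changing M[1][1] by delta changes det by delta * cofactor(1,1).
Cofactor C_11 = (-1)^(1+1) * minor(1,1) = -3
Entry delta = -5 - -1 = -4
Det delta = -4 * -3 = 12
New det = 12 + 12 = 24

Answer: 24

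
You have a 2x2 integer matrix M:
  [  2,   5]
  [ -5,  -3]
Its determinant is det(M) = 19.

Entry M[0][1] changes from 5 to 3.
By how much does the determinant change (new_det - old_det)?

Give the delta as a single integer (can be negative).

Cofactor C_01 = 5
Entry delta = 3 - 5 = -2
Det delta = entry_delta * cofactor = -2 * 5 = -10

Answer: -10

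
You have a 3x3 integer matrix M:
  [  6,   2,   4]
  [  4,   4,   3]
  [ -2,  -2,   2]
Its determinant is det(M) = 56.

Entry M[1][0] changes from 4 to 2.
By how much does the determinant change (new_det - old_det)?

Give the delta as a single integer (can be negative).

Answer: 24

Derivation:
Cofactor C_10 = -12
Entry delta = 2 - 4 = -2
Det delta = entry_delta * cofactor = -2 * -12 = 24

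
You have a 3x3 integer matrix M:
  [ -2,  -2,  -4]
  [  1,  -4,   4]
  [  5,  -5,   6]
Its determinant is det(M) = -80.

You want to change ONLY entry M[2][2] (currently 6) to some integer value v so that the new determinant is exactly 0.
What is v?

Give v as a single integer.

Answer: 14

Derivation:
det is linear in entry M[2][2]: det = old_det + (v - 6) * C_22
Cofactor C_22 = 10
Want det = 0: -80 + (v - 6) * 10 = 0
  (v - 6) = 80 / 10 = 8
  v = 6 + (8) = 14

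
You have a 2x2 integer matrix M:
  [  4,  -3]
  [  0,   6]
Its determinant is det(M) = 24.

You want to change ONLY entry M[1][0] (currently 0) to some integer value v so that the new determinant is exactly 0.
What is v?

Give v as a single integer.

Answer: -8

Derivation:
det is linear in entry M[1][0]: det = old_det + (v - 0) * C_10
Cofactor C_10 = 3
Want det = 0: 24 + (v - 0) * 3 = 0
  (v - 0) = -24 / 3 = -8
  v = 0 + (-8) = -8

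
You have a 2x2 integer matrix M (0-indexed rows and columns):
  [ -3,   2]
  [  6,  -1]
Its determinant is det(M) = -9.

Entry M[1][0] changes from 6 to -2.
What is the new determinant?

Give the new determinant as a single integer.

Answer: 7

Derivation:
det is linear in row 1: changing M[1][0] by delta changes det by delta * cofactor(1,0).
Cofactor C_10 = (-1)^(1+0) * minor(1,0) = -2
Entry delta = -2 - 6 = -8
Det delta = -8 * -2 = 16
New det = -9 + 16 = 7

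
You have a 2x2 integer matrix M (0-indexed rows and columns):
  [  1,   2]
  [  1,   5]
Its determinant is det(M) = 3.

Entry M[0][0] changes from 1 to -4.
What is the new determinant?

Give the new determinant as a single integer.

det is linear in row 0: changing M[0][0] by delta changes det by delta * cofactor(0,0).
Cofactor C_00 = (-1)^(0+0) * minor(0,0) = 5
Entry delta = -4 - 1 = -5
Det delta = -5 * 5 = -25
New det = 3 + -25 = -22

Answer: -22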